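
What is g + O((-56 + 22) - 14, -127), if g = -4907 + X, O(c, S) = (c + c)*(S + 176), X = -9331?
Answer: -18942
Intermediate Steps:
O(c, S) = 2*c*(176 + S) (O(c, S) = (2*c)*(176 + S) = 2*c*(176 + S))
g = -14238 (g = -4907 - 9331 = -14238)
g + O((-56 + 22) - 14, -127) = -14238 + 2*((-56 + 22) - 14)*(176 - 127) = -14238 + 2*(-34 - 14)*49 = -14238 + 2*(-48)*49 = -14238 - 4704 = -18942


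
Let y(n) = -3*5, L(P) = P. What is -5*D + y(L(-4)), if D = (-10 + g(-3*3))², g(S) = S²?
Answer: -25220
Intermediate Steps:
y(n) = -15
D = 5041 (D = (-10 + (-3*3)²)² = (-10 + (-9)²)² = (-10 + 81)² = 71² = 5041)
-5*D + y(L(-4)) = -5*5041 - 15 = -25205 - 15 = -25220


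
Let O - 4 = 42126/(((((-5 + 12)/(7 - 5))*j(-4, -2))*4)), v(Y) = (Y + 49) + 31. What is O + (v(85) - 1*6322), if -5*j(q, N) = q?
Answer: -9567/4 ≈ -2391.8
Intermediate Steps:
j(q, N) = -q/5
v(Y) = 80 + Y (v(Y) = (49 + Y) + 31 = 80 + Y)
O = 15061/4 (O = 4 + 42126/(((((-5 + 12)/(7 - 5))*(-⅕*(-4)))*4)) = 4 + 42126/((((7/2)*(⅘))*4)) = 4 + 42126/(((14/5)*4)) = 4 + 42126/(56/5) = 4 + 42126*(5/56) = 4 + 15045/4 = 15061/4 ≈ 3765.3)
O + (v(85) - 1*6322) = 15061/4 + ((80 + 85) - 1*6322) = 15061/4 + (165 - 6322) = 15061/4 - 6157 = -9567/4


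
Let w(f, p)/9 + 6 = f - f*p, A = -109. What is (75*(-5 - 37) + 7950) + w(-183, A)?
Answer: -176424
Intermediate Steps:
w(f, p) = -54 + 9*f - 9*f*p (w(f, p) = -54 + 9*(f - f*p) = -54 + (9*f - 9*f*p) = -54 + 9*f - 9*f*p)
(75*(-5 - 37) + 7950) + w(-183, A) = (75*(-5 - 37) + 7950) + (-54 + 9*(-183) - 9*(-183)*(-109)) = (75*(-42) + 7950) + (-54 - 1647 - 179523) = (-3150 + 7950) - 181224 = 4800 - 181224 = -176424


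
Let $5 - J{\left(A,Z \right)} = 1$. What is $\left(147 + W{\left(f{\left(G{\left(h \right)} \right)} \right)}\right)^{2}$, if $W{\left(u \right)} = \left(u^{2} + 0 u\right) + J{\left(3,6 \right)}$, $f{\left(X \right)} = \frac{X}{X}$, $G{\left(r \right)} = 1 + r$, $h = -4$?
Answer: $23104$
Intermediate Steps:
$J{\left(A,Z \right)} = 4$ ($J{\left(A,Z \right)} = 5 - 1 = 4$)
$f{\left(X \right)} = 1$
$W{\left(u \right)} = 4 + u^{2}$ ($W{\left(u \right)} = \left(u^{2} + 0 u\right) + 4 = \left(u^{2} + 0\right) + 4 = u^{2} + 4 = 4 + u^{2}$)
$\left(147 + W{\left(f{\left(G{\left(h \right)} \right)} \right)}\right)^{2} = \left(147 + \left(4 + 1^{2}\right)\right)^{2} = \left(147 + \left(4 + 1\right)\right)^{2} = \left(147 + 5\right)^{2} = 152^{2} = 23104$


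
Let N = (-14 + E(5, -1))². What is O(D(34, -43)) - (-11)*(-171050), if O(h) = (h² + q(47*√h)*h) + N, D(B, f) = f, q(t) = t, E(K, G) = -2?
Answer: -1879445 - 2021*I*√43 ≈ -1.8794e+6 - 13253.0*I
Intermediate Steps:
N = 256 (N = (-14 - 2)² = (-16)² = 256)
O(h) = 256 + h² + 47*h^(3/2) (O(h) = (h² + (47*√h)*h) + 256 = (h² + 47*h^(3/2)) + 256 = 256 + h² + 47*h^(3/2))
O(D(34, -43)) - (-11)*(-171050) = (256 + (-43)² + 47*(-43)^(3/2)) - (-11)*(-171050) = (256 + 1849 + 47*(-43*I*√43)) - 1*1881550 = (256 + 1849 - 2021*I*√43) - 1881550 = (2105 - 2021*I*√43) - 1881550 = -1879445 - 2021*I*√43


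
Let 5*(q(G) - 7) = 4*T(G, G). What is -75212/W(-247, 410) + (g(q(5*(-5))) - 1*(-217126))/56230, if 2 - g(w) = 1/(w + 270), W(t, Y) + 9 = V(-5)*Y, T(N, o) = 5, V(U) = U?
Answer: 1314022682613/32533497170 ≈ 40.390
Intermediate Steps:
q(G) = 11 (q(G) = 7 + (4*5)/5 = 7 + (1/5)*20 = 7 + 4 = 11)
W(t, Y) = -9 - 5*Y
g(w) = 2 - 1/(270 + w) (g(w) = 2 - 1/(w + 270) = 2 - 1/(270 + w))
-75212/W(-247, 410) + (g(q(5*(-5))) - 1*(-217126))/56230 = -75212/(-9 - 5*410) + ((539 + 2*11)/(270 + 11) - 1*(-217126))/56230 = -75212/(-9 - 2050) + ((539 + 22)/281 + 217126)*(1/56230) = -75212/(-2059) + ((1/281)*561 + 217126)*(1/56230) = -75212*(-1/2059) + (561/281 + 217126)*(1/56230) = 75212/2059 + (61012967/281)*(1/56230) = 75212/2059 + 61012967/15800630 = 1314022682613/32533497170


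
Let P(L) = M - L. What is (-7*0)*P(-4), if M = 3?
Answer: 0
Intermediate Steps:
P(L) = 3 - L
(-7*0)*P(-4) = (-7*0)*(3 - 1*(-4)) = 0*(3 + 4) = 0*7 = 0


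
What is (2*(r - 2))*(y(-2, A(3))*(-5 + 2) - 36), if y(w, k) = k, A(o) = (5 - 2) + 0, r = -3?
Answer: 450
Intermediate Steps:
A(o) = 3 (A(o) = 3 + 0 = 3)
(2*(r - 2))*(y(-2, A(3))*(-5 + 2) - 36) = (2*(-3 - 2))*(3*(-5 + 2) - 36) = (2*(-5))*(3*(-3) - 36) = -10*(-9 - 36) = -10*(-45) = 450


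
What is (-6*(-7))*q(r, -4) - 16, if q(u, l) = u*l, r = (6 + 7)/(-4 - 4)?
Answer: 257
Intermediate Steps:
r = -13/8 (r = 13/(-8) = 13*(-⅛) = -13/8 ≈ -1.6250)
q(u, l) = l*u
(-6*(-7))*q(r, -4) - 16 = (-6*(-7))*(-4*(-13/8)) - 16 = 42*(13/2) - 16 = 273 - 16 = 257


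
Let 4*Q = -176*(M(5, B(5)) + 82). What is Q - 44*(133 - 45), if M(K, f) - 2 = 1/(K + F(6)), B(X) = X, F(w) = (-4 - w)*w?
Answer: -37836/5 ≈ -7567.2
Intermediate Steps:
F(w) = w*(-4 - w)
M(K, f) = 2 + 1/(-60 + K) (M(K, f) = 2 + 1/(K - 1*6*(4 + 6)) = 2 + 1/(K - 1*6*10) = 2 + 1/(K - 60) = 2 + 1/(-60 + K))
Q = -18476/5 (Q = (-176*((-119 + 2*5)/(-60 + 5) + 82))/4 = (-176*((-119 + 10)/(-55) + 82))/4 = (-176*(-1/55*(-109) + 82))/4 = (-176*(109/55 + 82))/4 = (-176*4619/55)/4 = (¼)*(-73904/5) = -18476/5 ≈ -3695.2)
Q - 44*(133 - 45) = -18476/5 - 44*(133 - 45) = -18476/5 - 44*88 = -18476/5 - 1*3872 = -18476/5 - 3872 = -37836/5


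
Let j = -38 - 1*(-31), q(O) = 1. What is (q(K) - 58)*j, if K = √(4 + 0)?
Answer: 399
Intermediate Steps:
K = 2 (K = √4 = 2)
j = -7 (j = -38 + 31 = -7)
(q(K) - 58)*j = (1 - 58)*(-7) = -57*(-7) = 399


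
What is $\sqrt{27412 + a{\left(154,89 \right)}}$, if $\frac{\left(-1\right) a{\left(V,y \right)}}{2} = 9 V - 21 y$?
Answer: $\sqrt{28378} \approx 168.46$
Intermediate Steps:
$a{\left(V,y \right)} = - 18 V + 42 y$ ($a{\left(V,y \right)} = - 2 \left(9 V - 21 y\right) = - 2 \left(- 21 y + 9 V\right) = - 18 V + 42 y$)
$\sqrt{27412 + a{\left(154,89 \right)}} = \sqrt{27412 + \left(\left(-18\right) 154 + 42 \cdot 89\right)} = \sqrt{27412 + \left(-2772 + 3738\right)} = \sqrt{27412 + 966} = \sqrt{28378}$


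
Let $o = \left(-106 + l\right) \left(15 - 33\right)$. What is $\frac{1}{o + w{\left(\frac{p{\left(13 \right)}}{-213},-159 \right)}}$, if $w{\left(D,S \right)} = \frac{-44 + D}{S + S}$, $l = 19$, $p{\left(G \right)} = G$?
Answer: $\frac{67734}{106080829} \approx 0.00063851$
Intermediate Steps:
$w{\left(D,S \right)} = \frac{-44 + D}{2 S}$
$o = 1566$ ($o = \left(-106 + 19\right) \left(15 - 33\right) = \left(-87\right) \left(-18\right) = 1566$)
$\frac{1}{o + w{\left(\frac{p{\left(13 \right)}}{-213},-159 \right)}} = \frac{1}{1566 + \frac{-44 + \frac{13}{-213}}{2 \left(-159\right)}} = \frac{1}{1566 + \frac{1}{2} \left(- \frac{1}{159}\right) \left(-44 + 13 \left(- \frac{1}{213}\right)\right)} = \frac{1}{1566 + \frac{1}{2} \left(- \frac{1}{159}\right) \left(-44 - \frac{13}{213}\right)} = \frac{1}{1566 + \frac{1}{2} \left(- \frac{1}{159}\right) \left(- \frac{9385}{213}\right)} = \frac{1}{1566 + \frac{9385}{67734}} = \frac{1}{\frac{106080829}{67734}} = \frac{67734}{106080829}$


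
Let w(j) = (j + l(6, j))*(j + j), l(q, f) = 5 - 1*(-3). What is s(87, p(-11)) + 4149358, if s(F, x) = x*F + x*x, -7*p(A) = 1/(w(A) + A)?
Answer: 615038556056/148225 ≈ 4.1494e+6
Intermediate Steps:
l(q, f) = 8 (l(q, f) = 5 + 3 = 8)
w(j) = 2*j*(8 + j) (w(j) = (j + 8)*(j + j) = (8 + j)*(2*j) = 2*j*(8 + j))
p(A) = -1/(7*(A + 2*A*(8 + A))) (p(A) = -1/(7*(2*A*(8 + A) + A)) = -1/(7*(A + 2*A*(8 + A))))
s(F, x) = x**2 + F*x (s(F, x) = F*x + x**2 = x**2 + F*x)
s(87, p(-11)) + 4149358 = (-1/7/(-11*(17 + 2*(-11))))*(87 - 1/7/(-11*(17 + 2*(-11)))) + 4149358 = (-1/7*(-1/11)/(17 - 22))*(87 - 1/7*(-1/11)/(17 - 22)) + 4149358 = (-1/7*(-1/11)/(-5))*(87 - 1/7*(-1/11)/(-5)) + 4149358 = (-1/7*(-1/11)*(-1/5))*(87 - 1/7*(-1/11)*(-1/5)) + 4149358 = -(87 - 1/385)/385 + 4149358 = -1/385*33494/385 + 4149358 = -33494/148225 + 4149358 = 615038556056/148225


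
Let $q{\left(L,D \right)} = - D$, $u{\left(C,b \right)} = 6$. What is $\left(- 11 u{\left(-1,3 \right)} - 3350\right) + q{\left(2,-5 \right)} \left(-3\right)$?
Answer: $-3431$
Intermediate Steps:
$\left(- 11 u{\left(-1,3 \right)} - 3350\right) + q{\left(2,-5 \right)} \left(-3\right) = \left(\left(-11\right) 6 - 3350\right) + \left(-1\right) \left(-5\right) \left(-3\right) = \left(-66 - 3350\right) + 5 \left(-3\right) = -3416 - 15 = -3431$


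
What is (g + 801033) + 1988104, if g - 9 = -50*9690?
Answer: 2304646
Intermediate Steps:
g = -484491 (g = 9 - 50*9690 = 9 - 484500 = -484491)
(g + 801033) + 1988104 = (-484491 + 801033) + 1988104 = 316542 + 1988104 = 2304646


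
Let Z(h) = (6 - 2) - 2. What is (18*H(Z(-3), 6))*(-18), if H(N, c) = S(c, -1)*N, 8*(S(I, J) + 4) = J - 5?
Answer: 3078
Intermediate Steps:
S(I, J) = -37/8 + J/8 (S(I, J) = -4 + (J - 5)/8 = -4 + (-5 + J)/8 = -4 + (-5/8 + J/8) = -37/8 + J/8)
Z(h) = 2 (Z(h) = 4 - 2 = 2)
H(N, c) = -19*N/4 (H(N, c) = (-37/8 + (⅛)*(-1))*N = (-37/8 - ⅛)*N = -19*N/4)
(18*H(Z(-3), 6))*(-18) = (18*(-19/4*2))*(-18) = (18*(-19/2))*(-18) = -171*(-18) = 3078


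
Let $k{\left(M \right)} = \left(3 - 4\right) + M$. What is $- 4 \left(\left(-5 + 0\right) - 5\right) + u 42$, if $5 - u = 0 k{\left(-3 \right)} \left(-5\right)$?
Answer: $250$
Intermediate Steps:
$k{\left(M \right)} = -1 + M$
$u = 5$ ($u = 5 - 0 \left(-1 - 3\right) \left(-5\right) = 5 - 0 \left(-4\right) \left(-5\right) = 5 - 0 \left(-5\right) = 5 - 0 = 5 + 0 = 5$)
$- 4 \left(\left(-5 + 0\right) - 5\right) + u 42 = - 4 \left(\left(-5 + 0\right) - 5\right) + 5 \cdot 42 = - 4 \left(-5 - 5\right) + 210 = \left(-4\right) \left(-10\right) + 210 = 40 + 210 = 250$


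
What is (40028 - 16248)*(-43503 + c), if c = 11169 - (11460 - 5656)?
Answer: -906921640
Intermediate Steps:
c = 5365 (c = 11169 - 1*5804 = 11169 - 5804 = 5365)
(40028 - 16248)*(-43503 + c) = (40028 - 16248)*(-43503 + 5365) = 23780*(-38138) = -906921640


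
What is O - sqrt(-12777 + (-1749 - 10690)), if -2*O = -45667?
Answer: 45667/2 - 8*I*sqrt(394) ≈ 22834.0 - 158.8*I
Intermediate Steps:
O = 45667/2 (O = -1/2*(-45667) = 45667/2 ≈ 22834.)
O - sqrt(-12777 + (-1749 - 10690)) = 45667/2 - sqrt(-12777 + (-1749 - 10690)) = 45667/2 - sqrt(-12777 - 12439) = 45667/2 - sqrt(-25216) = 45667/2 - 8*I*sqrt(394)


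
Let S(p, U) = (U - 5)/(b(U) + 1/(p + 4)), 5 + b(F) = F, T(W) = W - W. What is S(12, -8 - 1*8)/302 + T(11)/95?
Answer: 168/50585 ≈ 0.0033211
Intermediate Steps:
T(W) = 0
b(F) = -5 + F
S(p, U) = (-5 + U)/(-5 + U + 1/(4 + p)) (S(p, U) = (U - 5)/((-5 + U) + 1/(p + 4)) = (-5 + U)/((-5 + U) + 1/(4 + p)) = (-5 + U)/(-5 + U + 1/(4 + p)))
S(12, -8 - 1*8)/302 + T(11)/95 = ((-20 - 5*12 + 4*(-8 - 1*8) + (-8 - 1*8)*12)/(-19 + 4*(-8 - 1*8) + 12*(-5 + (-8 - 1*8))))/302 + 0/95 = ((-20 - 60 + 4*(-8 - 8) + (-8 - 8)*12)/(-19 + 4*(-8 - 8) + 12*(-5 + (-8 - 8))))*(1/302) + 0*(1/95) = ((-20 - 60 + 4*(-16) - 16*12)/(-19 + 4*(-16) + 12*(-5 - 16)))*(1/302) + 0 = ((-20 - 60 - 64 - 192)/(-19 - 64 + 12*(-21)))*(1/302) + 0 = (-336/(-19 - 64 - 252))*(1/302) + 0 = (-336/(-335))*(1/302) + 0 = -1/335*(-336)*(1/302) + 0 = (336/335)*(1/302) + 0 = 168/50585 + 0 = 168/50585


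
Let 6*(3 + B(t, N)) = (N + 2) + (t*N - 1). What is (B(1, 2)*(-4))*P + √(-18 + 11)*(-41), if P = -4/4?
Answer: -26/3 - 41*I*√7 ≈ -8.6667 - 108.48*I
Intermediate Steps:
P = -1 (P = -4*¼ = -1)
B(t, N) = -17/6 + N/6 + N*t/6 (B(t, N) = -3 + ((N + 2) + (t*N - 1))/6 = -3 + ((2 + N) + (N*t - 1))/6 = -3 + ((2 + N) + (-1 + N*t))/6 = -3 + (1 + N + N*t)/6 = -3 + (⅙ + N/6 + N*t/6) = -17/6 + N/6 + N*t/6)
(B(1, 2)*(-4))*P + √(-18 + 11)*(-41) = ((-17/6 + (⅙)*2 + (⅙)*2*1)*(-4))*(-1) + √(-18 + 11)*(-41) = ((-17/6 + ⅓ + ⅓)*(-4))*(-1) + √(-7)*(-41) = -13/6*(-4)*(-1) + (I*√7)*(-41) = (26/3)*(-1) - 41*I*√7 = -26/3 - 41*I*√7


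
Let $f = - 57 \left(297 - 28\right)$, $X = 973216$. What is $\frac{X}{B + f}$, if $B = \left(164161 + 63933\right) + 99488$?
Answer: $\frac{973216}{312249} \approx 3.1168$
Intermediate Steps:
$B = 327582$ ($B = 228094 + 99488 = 327582$)
$f = -15333$ ($f = - 57 \left(297 - 28\right) = \left(-57\right) 269 = -15333$)
$\frac{X}{B + f} = \frac{973216}{327582 - 15333} = \frac{973216}{312249}$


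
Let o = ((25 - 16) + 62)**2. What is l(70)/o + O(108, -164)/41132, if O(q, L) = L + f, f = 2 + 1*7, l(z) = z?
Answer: 2097885/207346412 ≈ 0.010118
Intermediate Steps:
f = 9 (f = 2 + 7 = 9)
o = 5041 (o = (9 + 62)**2 = 71**2 = 5041)
O(q, L) = 9 + L (O(q, L) = L + 9 = 9 + L)
l(70)/o + O(108, -164)/41132 = 70/5041 + (9 - 164)/41132 = 70*(1/5041) - 155*1/41132 = 70/5041 - 155/41132 = 2097885/207346412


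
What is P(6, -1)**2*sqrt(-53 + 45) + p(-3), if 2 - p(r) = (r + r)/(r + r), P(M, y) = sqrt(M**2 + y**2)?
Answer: 1 + 74*I*sqrt(2) ≈ 1.0 + 104.65*I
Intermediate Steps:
p(r) = 1 (p(r) = 2 - (r + r)/(r + r) = 2 - 2*r/(2*r) = 2 - 2*r*1/(2*r) = 2 - 1*1 = 2 - 1 = 1)
P(6, -1)**2*sqrt(-53 + 45) + p(-3) = (sqrt(6**2 + (-1)**2))**2*sqrt(-53 + 45) + 1 = (sqrt(36 + 1))**2*sqrt(-8) + 1 = (sqrt(37))**2*(2*I*sqrt(2)) + 1 = 37*(2*I*sqrt(2)) + 1 = 74*I*sqrt(2) + 1 = 1 + 74*I*sqrt(2)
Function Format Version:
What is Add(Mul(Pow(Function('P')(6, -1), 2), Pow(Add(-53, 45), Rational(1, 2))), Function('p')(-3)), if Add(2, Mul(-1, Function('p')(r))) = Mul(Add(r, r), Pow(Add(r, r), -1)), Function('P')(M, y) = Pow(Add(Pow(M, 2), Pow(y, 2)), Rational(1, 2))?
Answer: Add(1, Mul(74, I, Pow(2, Rational(1, 2)))) ≈ Add(1.0000, Mul(104.65, I))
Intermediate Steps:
Function('p')(r) = 1 (Function('p')(r) = Add(2, Mul(-1, Mul(Add(r, r), Pow(Add(r, r), -1)))) = Add(2, Mul(-1, Mul(Mul(2, r), Pow(Mul(2, r), -1)))) = Add(2, Mul(-1, Mul(Mul(2, r), Mul(Rational(1, 2), Pow(r, -1))))) = Add(2, Mul(-1, 1)) = Add(2, -1) = 1)
Add(Mul(Pow(Function('P')(6, -1), 2), Pow(Add(-53, 45), Rational(1, 2))), Function('p')(-3)) = Add(Mul(Pow(Pow(Add(Pow(6, 2), Pow(-1, 2)), Rational(1, 2)), 2), Pow(Add(-53, 45), Rational(1, 2))), 1) = Add(Mul(Pow(Pow(Add(36, 1), Rational(1, 2)), 2), Pow(-8, Rational(1, 2))), 1) = Add(Mul(Pow(Pow(37, Rational(1, 2)), 2), Mul(2, I, Pow(2, Rational(1, 2)))), 1) = Add(Mul(37, Mul(2, I, Pow(2, Rational(1, 2)))), 1) = Add(Mul(74, I, Pow(2, Rational(1, 2))), 1) = Add(1, Mul(74, I, Pow(2, Rational(1, 2))))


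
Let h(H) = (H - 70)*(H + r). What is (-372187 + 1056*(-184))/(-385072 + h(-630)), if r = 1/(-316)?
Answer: -2632517/259911 ≈ -10.129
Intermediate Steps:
r = -1/316 ≈ -0.0031646
h(H) = (-70 + H)*(-1/316 + H) (h(H) = (H - 70)*(H - 1/316) = (-70 + H)*(-1/316 + H))
(-372187 + 1056*(-184))/(-385072 + h(-630)) = (-372187 + 1056*(-184))/(-385072 + (35/158 + (-630)² - 22121/316*(-630))) = (-372187 - 194304)/(-385072 + (35/158 + 396900 + 6968115/158)) = -566491/(-385072 + 34839175/79) = -566491/4418487/79 = -566491*79/4418487 = -2632517/259911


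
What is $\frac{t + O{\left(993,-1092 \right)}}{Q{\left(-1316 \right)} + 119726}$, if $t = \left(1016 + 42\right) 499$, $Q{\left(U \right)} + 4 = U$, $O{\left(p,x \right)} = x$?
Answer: $\frac{263425}{59203} \approx 4.4495$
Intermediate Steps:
$Q{\left(U \right)} = -4 + U$
$t = 527942$ ($t = 1058 \cdot 499 = 527942$)
$\frac{t + O{\left(993,-1092 \right)}}{Q{\left(-1316 \right)} + 119726} = \frac{527942 - 1092}{\left(-4 - 1316\right) + 119726} = \frac{526850}{-1320 + 119726} = \frac{526850}{118406} = 526850 \cdot \frac{1}{118406} = \frac{263425}{59203}$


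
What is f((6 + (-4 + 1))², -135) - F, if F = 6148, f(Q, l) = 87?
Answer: -6061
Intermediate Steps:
f((6 + (-4 + 1))², -135) - F = 87 - 1*6148 = 87 - 6148 = -6061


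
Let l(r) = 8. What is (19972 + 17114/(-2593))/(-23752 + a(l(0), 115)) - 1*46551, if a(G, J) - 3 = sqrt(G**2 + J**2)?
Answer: -34040019597185617/731228219608 - 25885141*sqrt(13289)/731228219608 ≈ -46552.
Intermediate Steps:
a(G, J) = 3 + sqrt(G**2 + J**2)
(19972 + 17114/(-2593))/(-23752 + a(l(0), 115)) - 1*46551 = (19972 + 17114/(-2593))/(-23752 + (3 + sqrt(8**2 + 115**2))) - 1*46551 = (19972 + 17114*(-1/2593))/(-23752 + (3 + sqrt(64 + 13225))) - 46551 = (19972 - 17114/2593)/(-23752 + (3 + sqrt(13289))) - 46551 = 51770282/(2593*(-23749 + sqrt(13289))) - 46551 = -46551 + 51770282/(2593*(-23749 + sqrt(13289)))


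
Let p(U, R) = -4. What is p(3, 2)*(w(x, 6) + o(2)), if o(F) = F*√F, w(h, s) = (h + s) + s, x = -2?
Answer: -40 - 8*√2 ≈ -51.314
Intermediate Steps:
w(h, s) = h + 2*s
o(F) = F^(3/2)
p(3, 2)*(w(x, 6) + o(2)) = -4*((-2 + 2*6) + 2^(3/2)) = -4*((-2 + 12) + 2*√2) = -4*(10 + 2*√2) = -40 - 8*√2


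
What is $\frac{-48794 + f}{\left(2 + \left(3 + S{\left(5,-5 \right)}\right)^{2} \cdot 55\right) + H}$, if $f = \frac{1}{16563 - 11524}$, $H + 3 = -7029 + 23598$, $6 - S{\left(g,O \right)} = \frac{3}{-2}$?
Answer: $- \frac{983491860}{456165553} \approx -2.156$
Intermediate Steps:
$S{\left(g,O \right)} = \frac{15}{2}$ ($S{\left(g,O \right)} = 6 - \frac{3}{-2} = 6 - 3 \left(- \frac{1}{2}\right) = 6 - - \frac{3}{2} = 6 + \frac{3}{2} = \frac{15}{2}$)
$H = 16566$ ($H = -3 + \left(-7029 + 23598\right) = -3 + 16569 = 16566$)
$f = \frac{1}{5039} \approx 0.00019845$
$\frac{-48794 + f}{\left(2 + \left(3 + S{\left(5,-5 \right)}\right)^{2} \cdot 55\right) + H} = \frac{-48794 + \frac{1}{5039}}{\left(2 + \left(3 + \frac{15}{2}\right)^{2} \cdot 55\right) + 16566} = - \frac{245872965}{5039 \left(\left(2 + \left(\frac{21}{2}\right)^{2} \cdot 55\right) + 16566\right)} = - \frac{245872965}{5039 \left(\left(2 + \frac{441}{4} \cdot 55\right) + 16566\right)} = - \frac{245872965}{5039 \left(\left(2 + \frac{24255}{4}\right) + 16566\right)} = - \frac{245872965}{5039 \left(\frac{24263}{4} + 16566\right)} = - \frac{245872965}{5039 \cdot \frac{90527}{4}} = \left(- \frac{245872965}{5039}\right) \frac{4}{90527} = - \frac{983491860}{456165553}$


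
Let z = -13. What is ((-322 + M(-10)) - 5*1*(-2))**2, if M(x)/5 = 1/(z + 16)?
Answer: 866761/9 ≈ 96307.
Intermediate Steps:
M(x) = 5/3 (M(x) = 5/(-13 + 16) = 5/3)
((-322 + M(-10)) - 5*1*(-2))**2 = ((-322 + 5/3) - 5*1*(-2))**2 = (-961/3 - 5*(-2))**2 = (-961/3 + 10)**2 = (-931/3)**2 = 866761/9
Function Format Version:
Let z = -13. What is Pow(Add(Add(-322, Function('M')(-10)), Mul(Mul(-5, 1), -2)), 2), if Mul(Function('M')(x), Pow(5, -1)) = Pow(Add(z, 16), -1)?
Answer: Rational(866761, 9) ≈ 96307.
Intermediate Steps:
Function('M')(x) = Rational(5, 3) (Function('M')(x) = Mul(5, Pow(Add(-13, 16), -1)) = Mul(5, Pow(3, -1)) = Mul(5, Rational(1, 3)) = Rational(5, 3))
Pow(Add(Add(-322, Function('M')(-10)), Mul(Mul(-5, 1), -2)), 2) = Pow(Add(Add(-322, Rational(5, 3)), Mul(Mul(-5, 1), -2)), 2) = Pow(Add(Rational(-961, 3), Mul(-5, -2)), 2) = Pow(Add(Rational(-961, 3), 10), 2) = Pow(Rational(-931, 3), 2) = Rational(866761, 9)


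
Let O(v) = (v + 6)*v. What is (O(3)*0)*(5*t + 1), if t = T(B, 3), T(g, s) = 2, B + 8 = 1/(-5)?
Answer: 0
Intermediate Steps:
B = -41/5 (B = -8 + 1/(-5) = -8 + 1*(-1/5) = -8 - 1/5 = -41/5 ≈ -8.2000)
O(v) = v*(6 + v) (O(v) = (6 + v)*v = v*(6 + v))
t = 2
(O(3)*0)*(5*t + 1) = ((3*(6 + 3))*0)*(5*2 + 1) = ((3*9)*0)*(10 + 1) = (27*0)*11 = 0*11 = 0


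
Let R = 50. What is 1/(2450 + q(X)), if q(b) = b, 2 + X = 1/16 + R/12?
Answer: 48/117707 ≈ 0.00040779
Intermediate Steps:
X = 107/48 (X = -2 + (1/16 + 50/12) = -2 + (1*(1/16) + 50*(1/12)) = -2 + (1/16 + 25/6) = -2 + 203/48 = 107/48 ≈ 2.2292)
1/(2450 + q(X)) = 1/(2450 + 107/48) = 1/(117707/48) = 48/117707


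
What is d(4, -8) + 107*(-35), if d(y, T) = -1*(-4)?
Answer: -3741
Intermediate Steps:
d(y, T) = 4
d(4, -8) + 107*(-35) = 4 + 107*(-35) = 4 - 3745 = -3741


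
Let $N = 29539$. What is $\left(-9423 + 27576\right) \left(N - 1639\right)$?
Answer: $506468700$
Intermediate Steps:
$\left(-9423 + 27576\right) \left(N - 1639\right) = \left(-9423 + 27576\right) \left(29539 - 1639\right) = 18153 \cdot 27900 = 506468700$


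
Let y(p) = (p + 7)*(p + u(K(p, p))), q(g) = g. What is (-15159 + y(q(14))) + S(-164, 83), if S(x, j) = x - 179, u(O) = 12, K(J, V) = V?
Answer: -14956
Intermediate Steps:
S(x, j) = -179 + x
y(p) = (7 + p)*(12 + p) (y(p) = (p + 7)*(p + 12) = (7 + p)*(12 + p))
(-15159 + y(q(14))) + S(-164, 83) = (-15159 + (84 + 14**2 + 19*14)) + (-179 - 164) = (-15159 + (84 + 196 + 266)) - 343 = (-15159 + 546) - 343 = -14613 - 343 = -14956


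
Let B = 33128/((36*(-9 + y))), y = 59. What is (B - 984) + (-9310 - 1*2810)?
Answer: -2944259/225 ≈ -13086.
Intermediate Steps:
B = 4141/225 (B = 33128/((36*(-9 + 59))) = 33128/((36*50)) = 33128/1800 = 33128*(1/1800) = 4141/225 ≈ 18.404)
(B - 984) + (-9310 - 1*2810) = (4141/225 - 984) + (-9310 - 1*2810) = -217259/225 + (-9310 - 2810) = -217259/225 - 12120 = -2944259/225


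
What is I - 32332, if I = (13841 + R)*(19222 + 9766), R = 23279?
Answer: 1076002228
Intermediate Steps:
I = 1076034560 (I = (13841 + 23279)*(19222 + 9766) = 37120*28988 = 1076034560)
I - 32332 = 1076034560 - 32332 = 1076002228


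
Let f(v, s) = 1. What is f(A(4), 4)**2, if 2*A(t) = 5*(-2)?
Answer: 1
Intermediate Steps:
A(t) = -5 (A(t) = (5*(-2))/2 = (1/2)*(-10) = -5)
f(A(4), 4)**2 = 1**2 = 1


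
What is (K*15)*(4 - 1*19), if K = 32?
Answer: -7200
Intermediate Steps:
(K*15)*(4 - 1*19) = (32*15)*(4 - 1*19) = 480*(4 - 19) = 480*(-15) = -7200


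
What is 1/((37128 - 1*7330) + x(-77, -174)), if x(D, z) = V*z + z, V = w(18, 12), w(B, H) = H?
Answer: 1/27536 ≈ 3.6316e-5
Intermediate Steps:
V = 12
x(D, z) = 13*z (x(D, z) = 12*z + z = 13*z)
1/((37128 - 1*7330) + x(-77, -174)) = 1/((37128 - 1*7330) + 13*(-174)) = 1/((37128 - 7330) - 2262) = 1/(29798 - 2262) = 1/27536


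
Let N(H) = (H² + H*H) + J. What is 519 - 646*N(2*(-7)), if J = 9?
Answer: -258527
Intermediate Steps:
N(H) = 9 + 2*H² (N(H) = (H² + H*H) + 9 = (H² + H²) + 9 = 2*H² + 9 = 9 + 2*H²)
519 - 646*N(2*(-7)) = 519 - 646*(9 + 2*(2*(-7))²) = 519 - 646*(9 + 2*(-14)²) = 519 - 646*(9 + 2*196) = 519 - 646*(9 + 392) = 519 - 646*401 = 519 - 259046 = -258527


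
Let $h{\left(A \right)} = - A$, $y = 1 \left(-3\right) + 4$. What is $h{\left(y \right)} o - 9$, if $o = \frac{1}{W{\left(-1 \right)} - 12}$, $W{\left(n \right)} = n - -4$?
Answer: $- \frac{80}{9} \approx -8.8889$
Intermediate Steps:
$y = 1$ ($y = -3 + 4 = 1$)
$W{\left(n \right)} = 4 + n$ ($W{\left(n \right)} = n + 4 = 4 + n$)
$o = - \frac{1}{9}$ ($o = \frac{1}{\left(4 - 1\right) - 12} = \frac{1}{3 - 12} = \frac{1}{-9} = - \frac{1}{9} \approx -0.11111$)
$h{\left(y \right)} o - 9 = \left(-1\right) 1 \left(- \frac{1}{9}\right) - 9 = \left(-1\right) \left(- \frac{1}{9}\right) - 9 = \frac{1}{9} - 9 = - \frac{80}{9}$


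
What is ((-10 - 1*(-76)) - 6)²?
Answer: 3600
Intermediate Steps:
((-10 - 1*(-76)) - 6)² = ((-10 + 76) - 6)² = (66 - 6)² = 60² = 3600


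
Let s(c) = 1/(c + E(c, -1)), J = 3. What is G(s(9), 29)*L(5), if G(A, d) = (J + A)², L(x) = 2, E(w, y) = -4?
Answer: 512/25 ≈ 20.480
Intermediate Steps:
s(c) = 1/(-4 + c) (s(c) = 1/(c - 4) = 1/(-4 + c))
G(A, d) = (3 + A)²
G(s(9), 29)*L(5) = (3 + 1/(-4 + 9))²*2 = (3 + 1/5)²*2 = (3 + ⅕)²*2 = (16/5)²*2 = (256/25)*2 = 512/25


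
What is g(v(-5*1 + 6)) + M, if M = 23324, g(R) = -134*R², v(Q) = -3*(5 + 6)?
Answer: -122602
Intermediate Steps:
v(Q) = -33 (v(Q) = -3*11 = -33)
g(v(-5*1 + 6)) + M = -134*(-33)² + 23324 = -134*1089 + 23324 = -145926 + 23324 = -122602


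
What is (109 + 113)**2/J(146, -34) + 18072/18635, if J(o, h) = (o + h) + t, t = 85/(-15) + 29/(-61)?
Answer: 42104658501/90249305 ≈ 466.54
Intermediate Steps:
t = -1124/183 (t = 85*(-1/15) + 29*(-1/61) = -17/3 - 29/61 = -1124/183 ≈ -6.1421)
J(o, h) = -1124/183 + h + o (J(o, h) = (o + h) - 1124/183 = (h + o) - 1124/183 = -1124/183 + h + o)
(109 + 113)**2/J(146, -34) + 18072/18635 = (109 + 113)**2/(-1124/183 - 34 + 146) + 18072/18635 = 222**2/(19372/183) + 18072*(1/18635) = 49284*(183/19372) + 18072/18635 = 2254743/4843 + 18072/18635 = 42104658501/90249305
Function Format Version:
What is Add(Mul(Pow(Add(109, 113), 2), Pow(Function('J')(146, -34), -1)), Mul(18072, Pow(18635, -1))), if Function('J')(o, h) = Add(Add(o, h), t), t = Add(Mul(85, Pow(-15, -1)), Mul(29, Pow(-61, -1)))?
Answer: Rational(42104658501, 90249305) ≈ 466.54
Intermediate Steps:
t = Rational(-1124, 183) (t = Add(Mul(85, Rational(-1, 15)), Mul(29, Rational(-1, 61))) = Add(Rational(-17, 3), Rational(-29, 61)) = Rational(-1124, 183) ≈ -6.1421)
Function('J')(o, h) = Add(Rational(-1124, 183), h, o) (Function('J')(o, h) = Add(Add(o, h), Rational(-1124, 183)) = Add(Add(h, o), Rational(-1124, 183)) = Add(Rational(-1124, 183), h, o))
Add(Mul(Pow(Add(109, 113), 2), Pow(Function('J')(146, -34), -1)), Mul(18072, Pow(18635, -1))) = Add(Mul(Pow(Add(109, 113), 2), Pow(Add(Rational(-1124, 183), -34, 146), -1)), Mul(18072, Pow(18635, -1))) = Add(Mul(Pow(222, 2), Pow(Rational(19372, 183), -1)), Mul(18072, Rational(1, 18635))) = Add(Mul(49284, Rational(183, 19372)), Rational(18072, 18635)) = Add(Rational(2254743, 4843), Rational(18072, 18635)) = Rational(42104658501, 90249305)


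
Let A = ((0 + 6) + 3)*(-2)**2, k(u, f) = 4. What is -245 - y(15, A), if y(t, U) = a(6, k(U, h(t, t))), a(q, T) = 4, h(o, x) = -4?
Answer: -249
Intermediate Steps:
A = 36 (A = (6 + 3)*4 = 9*4 = 36)
y(t, U) = 4
-245 - y(15, A) = -245 - 1*4 = -245 - 4 = -249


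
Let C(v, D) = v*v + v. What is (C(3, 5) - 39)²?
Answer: 729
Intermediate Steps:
C(v, D) = v + v² (C(v, D) = v² + v = v + v²)
(C(3, 5) - 39)² = (3*(1 + 3) - 39)² = (3*4 - 39)² = (12 - 39)² = (-27)² = 729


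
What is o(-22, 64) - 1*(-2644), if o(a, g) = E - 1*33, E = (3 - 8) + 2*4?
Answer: 2614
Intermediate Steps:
E = 3 (E = -5 + 8 = 3)
o(a, g) = -30 (o(a, g) = 3 - 1*33 = 3 - 33 = -30)
o(-22, 64) - 1*(-2644) = -30 - 1*(-2644) = -30 + 2644 = 2614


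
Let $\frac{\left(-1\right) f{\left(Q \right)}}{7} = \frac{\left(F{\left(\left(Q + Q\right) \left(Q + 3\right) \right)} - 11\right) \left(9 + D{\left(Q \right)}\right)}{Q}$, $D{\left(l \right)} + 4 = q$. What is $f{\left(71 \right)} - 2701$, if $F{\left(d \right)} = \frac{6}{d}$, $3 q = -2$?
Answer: $- \frac{3017435521}{1119102} \approx -2696.3$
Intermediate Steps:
$q = - \frac{2}{3}$ ($q = \frac{1}{3} \left(-2\right) = - \frac{2}{3} \approx -0.66667$)
$D{\left(l \right)} = - \frac{14}{3}$ ($D{\left(l \right)} = -4 - \frac{2}{3} = - \frac{14}{3}$)
$f{\left(Q \right)} = - \frac{7 \left(- \frac{143}{3} + \frac{13}{Q \left(3 + Q\right)}\right)}{Q}$ ($f{\left(Q \right)} = - 7 \frac{\left(\frac{6}{\left(Q + Q\right) \left(Q + 3\right)} - 11\right) \left(9 - \frac{14}{3}\right)}{Q} = - 7 \frac{\left(\frac{6}{2 Q \left(3 + Q\right)} - 11\right) \frac{13}{3}}{Q} = - 7 \frac{\left(6 \frac{1}{2 Q \left(3 + Q\right)} - 11\right) \frac{13}{3}}{Q} = - 7 \frac{\left(\frac{3}{Q \left(3 + Q\right)} - 11\right) \frac{13}{3}}{Q} = - 7 \frac{\left(-11 + \frac{3}{Q \left(3 + Q\right)}\right) \frac{13}{3}}{Q} = - 7 \frac{- \frac{143}{3} + \frac{13}{Q \left(3 + Q\right)}}{Q} = - \frac{7 \left(- \frac{143}{3} + \frac{13}{Q \left(3 + Q\right)}\right)}{Q}$)
$f{\left(71 \right)} - 2701 = \frac{91 \left(-3 + 11 \cdot 71 \left(3 + 71\right)\right)}{3 \cdot 5041 \left(3 + 71\right)} - 2701 = \frac{91}{3} \cdot \frac{1}{5041} \cdot \frac{1}{74} \left(-3 + 11 \cdot 71 \cdot 74\right) - 2701 = \frac{91}{3} \cdot \frac{1}{5041} \cdot \frac{1}{74} \left(-3 + 57794\right) - 2701 = \frac{91}{3} \cdot \frac{1}{5041} \cdot \frac{1}{74} \cdot 57791 - 2701 = \frac{5258981}{1119102} - 2701 = - \frac{3017435521}{1119102}$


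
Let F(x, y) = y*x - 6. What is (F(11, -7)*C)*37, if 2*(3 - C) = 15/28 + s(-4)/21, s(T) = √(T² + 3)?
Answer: -469863/56 + 3071*√19/42 ≈ -8071.7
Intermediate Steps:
F(x, y) = -6 + x*y (F(x, y) = x*y - 6 = -6 + x*y)
s(T) = √(3 + T²)
C = 153/56 - √19/42 (C = 3 - (15/28 + √(3 + (-4)²)/21)/2 = 3 - (15*(1/28) + √(3 + 16)*(1/21))/2 = 3 - (15/28 + √19*(1/21))/2 = 3 - (15/28 + √19/21)/2 = 3 + (-15/56 - √19/42) = 153/56 - √19/42 ≈ 2.6284)
(F(11, -7)*C)*37 = ((-6 + 11*(-7))*(153/56 - √19/42))*37 = ((-6 - 77)*(153/56 - √19/42))*37 = -83*(153/56 - √19/42)*37 = (-12699/56 + 83*√19/42)*37 = -469863/56 + 3071*√19/42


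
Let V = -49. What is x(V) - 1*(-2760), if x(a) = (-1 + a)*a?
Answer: 5210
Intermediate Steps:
x(a) = a*(-1 + a)
x(V) - 1*(-2760) = -49*(-1 - 49) - 1*(-2760) = -49*(-50) + 2760 = 2450 + 2760 = 5210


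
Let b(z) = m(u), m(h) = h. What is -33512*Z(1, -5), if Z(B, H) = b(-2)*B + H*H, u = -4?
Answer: -703752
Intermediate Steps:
b(z) = -4
Z(B, H) = H² - 4*B (Z(B, H) = -4*B + H*H = -4*B + H² = H² - 4*B)
-33512*Z(1, -5) = -33512*((-5)² - 4*1) = -33512*(25 - 4) = -33512*21 = -703752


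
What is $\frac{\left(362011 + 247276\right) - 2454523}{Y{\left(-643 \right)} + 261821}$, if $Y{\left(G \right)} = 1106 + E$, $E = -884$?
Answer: $- \frac{1845236}{262043} \approx -7.0417$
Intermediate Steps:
$Y{\left(G \right)} = 222$ ($Y{\left(G \right)} = 1106 - 884 = 222$)
$\frac{\left(362011 + 247276\right) - 2454523}{Y{\left(-643 \right)} + 261821} = \frac{\left(362011 + 247276\right) - 2454523}{222 + 261821} = \frac{609287 - 2454523}{262043} = \left(-1845236\right) \frac{1}{262043} = - \frac{1845236}{262043}$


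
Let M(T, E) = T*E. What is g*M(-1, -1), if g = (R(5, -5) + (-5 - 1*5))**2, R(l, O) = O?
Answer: 225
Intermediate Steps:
M(T, E) = E*T
g = 225 (g = (-5 + (-5 - 1*5))**2 = (-5 + (-5 - 5))**2 = (-5 - 10)**2 = (-15)**2 = 225)
g*M(-1, -1) = 225*(-1*(-1)) = 225*1 = 225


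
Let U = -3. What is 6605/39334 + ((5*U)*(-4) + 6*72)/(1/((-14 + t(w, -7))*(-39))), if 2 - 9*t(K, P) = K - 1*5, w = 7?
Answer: 10566377693/39334 ≈ 2.6863e+5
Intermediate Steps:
t(K, P) = 7/9 - K/9 (t(K, P) = 2/9 - (K - 1*5)/9 = 2/9 - (K - 5)/9 = 2/9 - (-5 + K)/9 = 2/9 + (5/9 - K/9) = 7/9 - K/9)
6605/39334 + ((5*U)*(-4) + 6*72)/(1/((-14 + t(w, -7))*(-39))) = 6605/39334 + ((5*(-3))*(-4) + 6*72)/(1/((-14 + (7/9 - ⅑*7))*(-39))) = 6605*(1/39334) + (-15*(-4) + 432)/(1/((-14 + (7/9 - 7/9))*(-39))) = 6605/39334 + (60 + 432)/(1/((-14 + 0)*(-39))) = 6605/39334 + 492/(1/(-14*(-39))) = 6605/39334 + 492/(1/546) = 6605/39334 + 492*546 = 6605/39334 + 268632 = 10566377693/39334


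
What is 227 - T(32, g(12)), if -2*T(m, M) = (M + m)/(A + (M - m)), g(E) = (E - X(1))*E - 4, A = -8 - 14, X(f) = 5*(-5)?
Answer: 43929/193 ≈ 227.61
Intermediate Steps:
X(f) = -25
A = -22
g(E) = -4 + E*(25 + E) (g(E) = (E - 1*(-25))*E - 4 = (E + 25)*E - 4 = (25 + E)*E - 4 = E*(25 + E) - 4 = -4 + E*(25 + E))
T(m, M) = -(M + m)/(2*(-22 + M - m)) (T(m, M) = -(M + m)/(2*(-22 + (M - m))) = -(M + m)/(2*(-22 + M - m)))
227 - T(32, g(12)) = 227 - ((-4 + 12**2 + 25*12) + 32)/(2*(22 + 32 - (-4 + 12**2 + 25*12))) = 227 - ((-4 + 144 + 300) + 32)/(2*(22 + 32 - (-4 + 144 + 300))) = 227 - (440 + 32)/(2*(22 + 32 - 1*440)) = 227 - 472/(2*(22 + 32 - 440)) = 227 - 472/(2*(-386)) = 227 - (-1)*472/(2*386) = 227 - 1*(-118/193) = 227 + 118/193 = 43929/193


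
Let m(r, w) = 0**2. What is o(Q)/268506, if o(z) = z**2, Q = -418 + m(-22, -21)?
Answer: 87362/134253 ≈ 0.65073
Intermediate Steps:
m(r, w) = 0
Q = -418 (Q = -418 + 0 = -418)
o(Q)/268506 = (-418)**2/268506 = 174724*(1/268506) = 87362/134253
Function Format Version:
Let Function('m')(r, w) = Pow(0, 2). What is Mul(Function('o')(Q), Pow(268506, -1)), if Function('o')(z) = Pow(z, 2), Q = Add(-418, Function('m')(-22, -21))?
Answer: Rational(87362, 134253) ≈ 0.65073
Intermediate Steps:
Function('m')(r, w) = 0
Q = -418 (Q = Add(-418, 0) = -418)
Mul(Function('o')(Q), Pow(268506, -1)) = Mul(Pow(-418, 2), Pow(268506, -1)) = Mul(174724, Rational(1, 268506)) = Rational(87362, 134253)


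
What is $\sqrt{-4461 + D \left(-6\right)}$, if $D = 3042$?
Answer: $i \sqrt{22713} \approx 150.71 i$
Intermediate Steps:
$\sqrt{-4461 + D \left(-6\right)} = \sqrt{-4461 + 3042 \left(-6\right)} = \sqrt{-4461 - 18252} = \sqrt{-22713} = i \sqrt{22713}$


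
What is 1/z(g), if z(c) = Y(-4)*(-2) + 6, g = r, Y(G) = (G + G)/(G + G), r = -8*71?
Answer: ¼ ≈ 0.25000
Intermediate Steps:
r = -568
Y(G) = 1 (Y(G) = (2*G)/((2*G)) = (2*G)*(1/(2*G)) = 1)
g = -568
z(c) = 4 (z(c) = 1*(-2) + 6 = -2 + 6 = 4)
1/z(g) = 1/4 = ¼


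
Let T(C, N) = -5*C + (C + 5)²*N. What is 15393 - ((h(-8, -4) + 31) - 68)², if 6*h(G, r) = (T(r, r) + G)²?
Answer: 132296/9 ≈ 14700.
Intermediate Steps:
T(C, N) = -5*C + N*(5 + C)² (T(C, N) = -5*C + (5 + C)²*N = -5*C + N*(5 + C)²)
h(G, r) = (G - 5*r + r*(5 + r)²)²/6 (h(G, r) = ((-5*r + r*(5 + r)²) + G)²/6 = (G - 5*r + r*(5 + r)²)²/6)
15393 - ((h(-8, -4) + 31) - 68)² = 15393 - (((-8 - 5*(-4) - 4*(5 - 4)²)²/6 + 31) - 68)² = 15393 - (((-8 + 20 - 4*1²)²/6 + 31) - 68)² = 15393 - (((-8 + 20 - 4*1)²/6 + 31) - 68)² = 15393 - (((-8 + 20 - 4)²/6 + 31) - 68)² = 15393 - (((⅙)*8² + 31) - 68)² = 15393 - (((⅙)*64 + 31) - 68)² = 15393 - ((32/3 + 31) - 68)² = 15393 - (125/3 - 68)² = 15393 - (-79/3)² = 15393 - 1*6241/9 = 15393 - 6241/9 = 132296/9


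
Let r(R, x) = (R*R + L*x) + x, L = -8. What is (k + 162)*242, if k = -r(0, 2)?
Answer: 42592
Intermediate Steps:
r(R, x) = R² - 7*x (r(R, x) = (R*R - 8*x) + x = (R² - 8*x) + x = R² - 7*x)
k = 14 (k = -(0² - 7*2) = -(0 - 14) = -1*(-14) = 14)
(k + 162)*242 = (14 + 162)*242 = 176*242 = 42592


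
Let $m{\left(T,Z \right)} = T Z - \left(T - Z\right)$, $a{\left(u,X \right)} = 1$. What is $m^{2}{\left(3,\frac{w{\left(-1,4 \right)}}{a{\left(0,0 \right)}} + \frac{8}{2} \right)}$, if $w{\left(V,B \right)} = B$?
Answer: $841$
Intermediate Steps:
$m{\left(T,Z \right)} = Z - T + T Z$
$m^{2}{\left(3,\frac{w{\left(-1,4 \right)}}{a{\left(0,0 \right)}} + \frac{8}{2} \right)} = \left(\left(\frac{4}{1} + \frac{8}{2}\right) - 3 + 3 \left(\frac{4}{1} + \frac{8}{2}\right)\right)^{2} = \left(\left(4 \cdot 1 + 8 \cdot \frac{1}{2}\right) - 3 + 3 \left(4 \cdot 1 + 8 \cdot \frac{1}{2}\right)\right)^{2} = \left(\left(4 + 4\right) - 3 + 3 \left(4 + 4\right)\right)^{2} = \left(8 - 3 + 3 \cdot 8\right)^{2} = \left(8 - 3 + 24\right)^{2} = 29^{2} = 841$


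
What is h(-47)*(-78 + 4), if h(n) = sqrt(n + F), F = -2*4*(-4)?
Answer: -74*I*sqrt(15) ≈ -286.6*I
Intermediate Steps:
F = 32 (F = -8*(-4) = 32)
h(n) = sqrt(32 + n) (h(n) = sqrt(n + 32) = sqrt(32 + n))
h(-47)*(-78 + 4) = sqrt(32 - 47)*(-78 + 4) = sqrt(-15)*(-74) = (I*sqrt(15))*(-74) = -74*I*sqrt(15)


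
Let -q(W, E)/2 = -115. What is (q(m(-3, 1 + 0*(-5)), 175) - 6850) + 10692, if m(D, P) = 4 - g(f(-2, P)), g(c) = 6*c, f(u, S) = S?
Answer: 4072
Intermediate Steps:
m(D, P) = 4 - 6*P
q(W, E) = 230 (q(W, E) = -2*(-115) = 230)
(q(m(-3, 1 + 0*(-5)), 175) - 6850) + 10692 = (230 - 6850) + 10692 = -6620 + 10692 = 4072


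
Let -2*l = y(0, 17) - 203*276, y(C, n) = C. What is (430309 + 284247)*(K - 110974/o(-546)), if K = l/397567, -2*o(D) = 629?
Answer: 63064441216563032/250069643 ≈ 2.5219e+8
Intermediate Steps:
o(D) = -629/2 (o(D) = -1/2*629 = -629/2)
l = 28014 (l = -(0 - 203*276)/2 = -(0 - 56028)/2 = -1/2*(-56028) = 28014)
K = 28014/397567 ≈ 0.070464
(430309 + 284247)*(K - 110974/o(-546)) = (430309 + 284247)*(28014/397567 - 110974/(-629/2)) = 714556*(28014/397567 - 110974*(-2/629)) = 714556*(28014/397567 + 221948/629) = 714556*(88256821322/250069643) = 63064441216563032/250069643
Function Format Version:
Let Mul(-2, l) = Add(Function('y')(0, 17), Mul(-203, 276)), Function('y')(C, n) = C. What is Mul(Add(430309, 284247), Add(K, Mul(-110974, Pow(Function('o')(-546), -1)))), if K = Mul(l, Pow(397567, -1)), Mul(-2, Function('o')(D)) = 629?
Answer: Rational(63064441216563032, 250069643) ≈ 2.5219e+8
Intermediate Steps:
Function('o')(D) = Rational(-629, 2) (Function('o')(D) = Mul(Rational(-1, 2), 629) = Rational(-629, 2))
l = 28014 (l = Mul(Rational(-1, 2), Add(0, Mul(-203, 276))) = Mul(Rational(-1, 2), Add(0, -56028)) = Mul(Rational(-1, 2), -56028) = 28014)
K = Rational(28014, 397567) (K = Mul(28014, Pow(397567, -1)) = Mul(28014, Rational(1, 397567)) = Rational(28014, 397567) ≈ 0.070464)
Mul(Add(430309, 284247), Add(K, Mul(-110974, Pow(Function('o')(-546), -1)))) = Mul(Add(430309, 284247), Add(Rational(28014, 397567), Mul(-110974, Pow(Rational(-629, 2), -1)))) = Mul(714556, Add(Rational(28014, 397567), Mul(-110974, Rational(-2, 629)))) = Mul(714556, Add(Rational(28014, 397567), Rational(221948, 629))) = Mul(714556, Rational(88256821322, 250069643)) = Rational(63064441216563032, 250069643)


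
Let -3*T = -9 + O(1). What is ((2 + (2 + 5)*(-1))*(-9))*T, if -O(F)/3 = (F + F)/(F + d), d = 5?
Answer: 150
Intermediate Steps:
O(F) = -6*F/(5 + F) (O(F) = -3*(F + F)/(F + 5) = -3*2*F/(5 + F) = -6*F/(5 + F))
T = 10/3 (T = -(-9 - 6*1/(5 + 1))/3 = -(-9 - 6*1/6)/3 = -(-9 - 6*1*⅙)/3 = -(-9 - 1)/3 = -⅓*(-10) = 10/3 ≈ 3.3333)
((2 + (2 + 5)*(-1))*(-9))*T = ((2 + (2 + 5)*(-1))*(-9))*(10/3) = ((2 + 7*(-1))*(-9))*(10/3) = ((2 - 7)*(-9))*(10/3) = -5*(-9)*(10/3) = 45*(10/3) = 150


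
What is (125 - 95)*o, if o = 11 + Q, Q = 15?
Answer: 780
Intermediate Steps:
o = 26 (o = 11 + 15 = 26)
(125 - 95)*o = (125 - 95)*26 = 30*26 = 780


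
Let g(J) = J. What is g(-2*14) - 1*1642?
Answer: -1670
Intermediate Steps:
g(-2*14) - 1*1642 = -2*14 - 1*1642 = -28 - 1642 = -1670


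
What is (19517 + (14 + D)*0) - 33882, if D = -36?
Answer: -14365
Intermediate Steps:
(19517 + (14 + D)*0) - 33882 = (19517 + (14 - 36)*0) - 33882 = (19517 - 22*0) - 33882 = (19517 + 0) - 33882 = 19517 - 33882 = -14365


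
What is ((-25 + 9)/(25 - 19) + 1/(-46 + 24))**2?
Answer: 32041/4356 ≈ 7.3556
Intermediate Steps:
((-25 + 9)/(25 - 19) + 1/(-46 + 24))**2 = (-16/6 + 1/(-22))**2 = (-16*1/6 - 1/22)**2 = (-8/3 - 1/22)**2 = (-179/66)**2 = 32041/4356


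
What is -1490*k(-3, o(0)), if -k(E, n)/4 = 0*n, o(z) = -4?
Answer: 0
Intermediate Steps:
k(E, n) = 0 (k(E, n) = -0*n = -4*0 = 0)
-1490*k(-3, o(0)) = -1490*0 = 0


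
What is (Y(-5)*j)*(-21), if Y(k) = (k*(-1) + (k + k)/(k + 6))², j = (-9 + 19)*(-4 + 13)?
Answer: -47250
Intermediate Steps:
j = 90 (j = 10*9 = 90)
Y(k) = (-k + 2*k/(6 + k))² (Y(k) = (-k + (2*k)/(6 + k))² = (-k + 2*k/(6 + k))²)
(Y(-5)*j)*(-21) = (((-5)²*(4 - 5)²/(6 - 5)²)*90)*(-21) = ((25*(-1)²/1²)*90)*(-21) = ((25*1*1)*90)*(-21) = (25*90)*(-21) = 2250*(-21) = -47250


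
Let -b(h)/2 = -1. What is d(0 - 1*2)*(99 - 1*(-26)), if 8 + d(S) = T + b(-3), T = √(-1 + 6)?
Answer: -750 + 125*√5 ≈ -470.49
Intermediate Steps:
b(h) = 2 (b(h) = -2*(-1) = 2)
T = √5 ≈ 2.2361
d(S) = -6 + √5 (d(S) = -8 + (√5 + 2) = -8 + (2 + √5) = -6 + √5)
d(0 - 1*2)*(99 - 1*(-26)) = (-6 + √5)*(99 - 1*(-26)) = (-6 + √5)*(99 + 26) = (-6 + √5)*125 = -750 + 125*√5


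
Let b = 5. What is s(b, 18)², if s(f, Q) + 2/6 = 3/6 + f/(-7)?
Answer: 529/1764 ≈ 0.29989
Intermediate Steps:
s(f, Q) = ⅙ - f/7 (s(f, Q) = -⅓ + (3/6 + f/(-7)) = -⅓ + (3*(⅙) + f*(-⅐)) = -⅓ + (½ - f/7) = ⅙ - f/7)
s(b, 18)² = (⅙ - ⅐*5)² = (⅙ - 5/7)² = (-23/42)² = 529/1764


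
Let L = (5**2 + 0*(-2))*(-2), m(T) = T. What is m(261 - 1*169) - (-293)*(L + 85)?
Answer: 10347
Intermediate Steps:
L = -50 (L = (25 + 0)*(-2) = 25*(-2) = -50)
m(261 - 1*169) - (-293)*(L + 85) = (261 - 1*169) - (-293)*(-50 + 85) = (261 - 169) - (-293)*35 = 92 - 1*(-10255) = 92 + 10255 = 10347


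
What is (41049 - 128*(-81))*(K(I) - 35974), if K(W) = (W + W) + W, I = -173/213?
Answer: -131335831359/71 ≈ -1.8498e+9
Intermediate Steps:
I = -173/213 (I = -173*1/213 = -173/213 ≈ -0.81221)
K(W) = 3*W (K(W) = 2*W + W = 3*W)
(41049 - 128*(-81))*(K(I) - 35974) = (41049 - 128*(-81))*(3*(-173/213) - 35974) = (41049 + 10368)*(-173/71 - 35974) = 51417*(-2554327/71) = -131335831359/71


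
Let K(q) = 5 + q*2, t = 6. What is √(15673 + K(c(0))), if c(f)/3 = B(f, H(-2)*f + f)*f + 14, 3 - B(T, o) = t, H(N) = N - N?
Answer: √15762 ≈ 125.55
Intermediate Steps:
H(N) = 0
B(T, o) = -3 (B(T, o) = 3 - 1*6 = 3 - 6 = -3)
c(f) = 42 - 9*f (c(f) = 3*(-3*f + 14) = 3*(14 - 3*f) = 42 - 9*f)
K(q) = 5 + 2*q
√(15673 + K(c(0))) = √(15673 + (5 + 2*(42 - 9*0))) = √(15673 + (5 + 2*(42 + 0))) = √(15673 + (5 + 2*42)) = √(15673 + (5 + 84)) = √(15673 + 89) = √15762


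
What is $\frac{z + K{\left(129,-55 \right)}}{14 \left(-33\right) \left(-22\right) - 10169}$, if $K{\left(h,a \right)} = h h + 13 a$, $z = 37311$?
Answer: $- \frac{53237}{5} \approx -10647.0$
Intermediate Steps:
$K{\left(h,a \right)} = h^{2} + 13 a$
$\frac{z + K{\left(129,-55 \right)}}{14 \left(-33\right) \left(-22\right) - 10169} = \frac{37311 + \left(129^{2} + 13 \left(-55\right)\right)}{14 \left(-33\right) \left(-22\right) - 10169} = \frac{37311 + \left(16641 - 715\right)}{\left(-462\right) \left(-22\right) - 10169} = \frac{37311 + 15926}{10164 - 10169} = \frac{53237}{-5} = 53237 \left(- \frac{1}{5}\right) = - \frac{53237}{5}$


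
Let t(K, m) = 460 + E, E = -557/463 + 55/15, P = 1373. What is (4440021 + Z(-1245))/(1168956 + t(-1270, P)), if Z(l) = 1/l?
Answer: 1279691752336/337046866045 ≈ 3.7968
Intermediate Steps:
E = 3422/1389 (E = -557*1/463 + 55*(1/15) = -557/463 + 11/3 = 3422/1389 ≈ 2.4636)
t(K, m) = 642362/1389 (t(K, m) = 460 + 3422/1389 = 642362/1389)
(4440021 + Z(-1245))/(1168956 + t(-1270, P)) = (4440021 + 1/(-1245))/(1168956 + 642362/1389) = (4440021 - 1/1245)/(1624322246/1389) = (5527826144/1245)*(1389/1624322246) = 1279691752336/337046866045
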